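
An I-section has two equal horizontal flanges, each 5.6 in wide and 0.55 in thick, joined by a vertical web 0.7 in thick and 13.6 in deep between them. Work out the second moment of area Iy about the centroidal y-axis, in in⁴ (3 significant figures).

Iy ≈ 16.5 in⁴

Treat the section as a set of non-overlapping primitives; coordinates are from the bounding-box lower-left.
Bottom flange: 5.6 × 0.55, A = 3.08 in², x = 2.8 in, Ī = 8.0491 in⁴.
Web: 0.7 × 13.6, A = 9.52 in², x = 2.8 in, Ī = 0.38873 in⁴.
Top flange: 5.6 × 0.55, A = 3.08 in², x = 2.8 in, Ī = 8.0491 in⁴.
By symmetry the centroid is at mid-width, x̄ = 2.8 in.
All pieces are centred on the centroidal y-axis, so I = ΣĪ = 16.487 in⁴.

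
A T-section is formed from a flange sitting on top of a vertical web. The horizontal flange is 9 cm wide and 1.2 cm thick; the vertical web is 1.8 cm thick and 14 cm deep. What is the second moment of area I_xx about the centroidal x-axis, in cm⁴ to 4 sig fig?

I_xx ≈ 849.6 cm⁴

Decompose the section into non-overlapping parts with the origin at the bottom-left of its bounding rectangle.
Flange: 9 × 1.2, A = 10.8 cm², y = 14.6 cm, Ī = 1.296 cm⁴.
Web: 1.8 × 14, A = 25.2 cm², y = 7 cm, Ī = 411.6 cm⁴.
Centroid: ȳ = ΣA·y / ΣA = 9.28 cm.
Transfer each piece to the centroidal x-axis using Ī + A·d² with d = y − 9.28:
  flange: d = 5.32 cm → contributes +306.962 cm⁴
  web: d = -2.28 cm → contributes +542.6 cm⁴
Total I = 849.562 cm⁴.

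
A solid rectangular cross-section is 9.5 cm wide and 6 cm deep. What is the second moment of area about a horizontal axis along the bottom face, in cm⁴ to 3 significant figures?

I_base ≈ 684 cm⁴

The section: 9.5 × 6, A = 57 cm², y = 3 cm, Ī = 171 cm⁴.
Transfer it to the base of the section using Ī + A·d² with d = y − 0:
  the section: d = 3 cm → contributes +684 cm⁴
Total I = 684 cm⁴.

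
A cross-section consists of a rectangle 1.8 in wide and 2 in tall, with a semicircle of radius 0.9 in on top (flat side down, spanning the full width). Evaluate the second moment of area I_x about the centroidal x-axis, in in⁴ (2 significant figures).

Decompose the section into non-overlapping parts with the origin at the bottom-left of its bounding rectangle.
Rectangular body: 1.8 × 2, A = 3.6 in², y = 1 in, Ī = 1.2 in⁴.
Semicircular cap: semicircle r = 0.9, A = 1.272 in², y = 2.382 in, Ī = 0.07201 in⁴.
Centroid: ȳ = ΣA·y / ΣA = 1.361 in.
Transfer each piece to the centroidal x-axis using Ī + A·d² with d = y − 1.361:
  rectangular body: d = -0.3609 in → contributes +1.669 in⁴
  semicircular cap: d = 1.021 in → contributes +1.399 in⁴
Total I = 3.067 in⁴.

I_x ≈ 3.1 in⁴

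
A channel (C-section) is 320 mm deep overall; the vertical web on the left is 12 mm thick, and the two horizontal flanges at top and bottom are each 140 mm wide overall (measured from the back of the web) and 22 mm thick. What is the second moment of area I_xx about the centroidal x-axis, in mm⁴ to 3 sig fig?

Break the section into simple shapes (no overlaps), measuring from the bottom-left corner of the bounding box.
Web: 12 × 320, A = 3 840 mm², y = 160 mm, Ī = 32 768 000 mm⁴.
Top flange (beyond web): 128 × 22, A = 2 816 mm², y = 309 mm, Ī = 113 579 mm⁴.
Bottom flange (beyond web): 128 × 22, A = 2 816 mm², y = 11 mm, Ī = 113 579 mm⁴.
By symmetry the centroid is at mid-height, ȳ = 160 mm.
Transfer each piece to the centroidal x-axis using Ī + A·d² with d = y − 160:
  web: d = 0 mm → contributes +32 768 000 mm⁴
  top flange (beyond web): d = 149 mm → contributes +62 631 595 mm⁴
  bottom flange (beyond web): d = -149 mm → contributes +62 631 595 mm⁴
Total I = 158 031 189 mm⁴.

I_xx ≈ 1.58 × 10⁸ mm⁴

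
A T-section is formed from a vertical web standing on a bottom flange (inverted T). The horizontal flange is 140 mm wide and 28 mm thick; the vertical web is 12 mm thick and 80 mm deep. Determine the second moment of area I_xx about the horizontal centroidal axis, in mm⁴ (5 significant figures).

I_xx ≈ 3.0168 × 10⁶ mm⁴

Decompose the section into non-overlapping parts with the origin at the bottom-left of its bounding rectangle.
Flange: 140 × 28, A = 3 920 mm², y = 14 mm, Ī = 256106.7 mm⁴.
Web: 12 × 80, A = 960 mm², y = 68 mm, Ī = 512 000 mm⁴.
Centroid: ȳ = ΣA·y / ΣA = 24.62295 mm.
Transfer each piece to the horizontal centroidal axis using Ī + A·d² with d = y − 24.62295:
  flange: d = -10.62295 mm → contributes +698467.2 mm⁴
  web: d = 43.37705 mm → contributes +2 318 306 mm⁴
Total I = 3 016 773 mm⁴.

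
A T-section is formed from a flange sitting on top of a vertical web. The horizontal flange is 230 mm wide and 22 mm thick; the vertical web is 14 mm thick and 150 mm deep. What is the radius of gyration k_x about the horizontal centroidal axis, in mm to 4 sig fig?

Treat the section as a set of non-overlapping primitives; coordinates are from the bounding-box lower-left.
Flange: 230 × 22, A = 5 060 mm², y = 161 mm, Ī = 204 087 mm⁴.
Web: 14 × 150, A = 2 100 mm², y = 75 mm, Ī = 3 937 500 mm⁴.
Centroid: ȳ = ΣA·y / ΣA = 135.777 mm.
Transfer each piece to the horizontal centroidal axis using Ī + A·d² with d = y − 135.777:
  flange: d = 25.2235 mm → contributes +3 423 376 mm⁴
  web: d = -60.7765 mm → contributes +11 694 453 mm⁴
Total I = 15 117 829 mm⁴.
Radius of gyration: k = √(I/A) = √(15 117 829 / 7 160) = 45.9503 mm.

k_x ≈ 45.95 mm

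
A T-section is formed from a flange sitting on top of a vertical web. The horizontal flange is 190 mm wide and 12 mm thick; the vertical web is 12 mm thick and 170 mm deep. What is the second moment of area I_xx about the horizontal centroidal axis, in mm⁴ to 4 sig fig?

I_xx ≈ 1.386 × 10⁷ mm⁴

Break the section into simple shapes (no overlaps), measuring from the bottom-left corner of the bounding box.
Flange: 190 × 12, A = 2 280 mm², y = 176 mm, Ī = 27 360 mm⁴.
Web: 12 × 170, A = 2 040 mm², y = 85 mm, Ī = 4 913 000 mm⁴.
Centroid: ȳ = ΣA·y / ΣA = 133.028 mm.
Transfer each piece to the horizontal centroidal axis using Ī + A·d² with d = y − 133.028:
  flange: d = 42.9722 mm → contributes +4 237 635 mm⁴
  web: d = -48.0278 mm → contributes +9 618 602 mm⁴
Total I = 13 856 237 mm⁴.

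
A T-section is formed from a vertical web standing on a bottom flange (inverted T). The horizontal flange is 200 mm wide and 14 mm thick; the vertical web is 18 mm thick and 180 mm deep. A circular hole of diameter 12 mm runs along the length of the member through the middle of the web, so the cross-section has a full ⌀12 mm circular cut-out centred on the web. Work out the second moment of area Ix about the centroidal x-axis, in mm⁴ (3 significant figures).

Ix ≈ 2.27 × 10⁷ mm⁴

Treat the section as a set of non-overlapping primitives; coordinates are from the bounding-box lower-left.
Flange: 200 × 14, A = 2 800 mm², y = 7 mm, Ī = 45 733 mm⁴.
Web: 18 × 180, A = 3 240 mm², y = 104 mm, Ī = 8 748 000 mm⁴.
Hole (subtracted): ⌀12, A = 113.1 mm², y = 104 mm, Ī = 1017.9 mm⁴.
Centroid: ȳ = ΣA·y / ΣA = 58.175 mm.
Transfer each piece to the centroidal x-axis using Ī + A·d² with d = y − 58.175:
  flange: d = -51.175 mm → contributes +7 378 614 mm⁴
  web: d = 45.825 mm → contributes +15 551 759 mm⁴
  hole: d = 45.825 mm → contributes −238 514 mm⁴
Total I = 22 691 860 mm⁴.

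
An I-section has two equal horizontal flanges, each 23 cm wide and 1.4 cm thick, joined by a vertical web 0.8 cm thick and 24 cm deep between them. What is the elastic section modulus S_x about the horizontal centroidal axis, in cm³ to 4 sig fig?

S_x ≈ 844.7 cm³

Decompose the section into non-overlapping parts with the origin at the bottom-left of its bounding rectangle.
Bottom flange: 23 × 1.4, A = 32.2 cm², y = 0.7 cm, Ī = 5.25933 cm⁴.
Web: 0.8 × 24, A = 19.2 cm², y = 13.4 cm, Ī = 921.6 cm⁴.
Top flange: 23 × 1.4, A = 32.2 cm², y = 26.1 cm, Ī = 5.25933 cm⁴.
By symmetry the centroid is at mid-height, ȳ = 13.4 cm.
Transfer each piece to the horizontal centroidal axis using Ī + A·d² with d = y − 13.4:
  bottom flange: d = -12.7 cm → contributes +5198.8 cm⁴
  web: d = 0 cm → contributes +921.6 cm⁴
  top flange: d = 12.7 cm → contributes +5198.8 cm⁴
Total I = 11319.2 cm⁴.
Extreme fibre distance c = 13.4 cm; S = I/c = 844.716 cm³.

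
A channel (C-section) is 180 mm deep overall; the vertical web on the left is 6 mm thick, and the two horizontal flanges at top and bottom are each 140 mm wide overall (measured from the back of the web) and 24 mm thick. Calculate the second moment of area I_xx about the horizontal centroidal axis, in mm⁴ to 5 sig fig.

Decompose the section into non-overlapping parts with the origin at the bottom-left of its bounding rectangle.
Web: 6 × 180, A = 1 080 mm², y = 90 mm, Ī = 2 916 000 mm⁴.
Top flange (beyond web): 134 × 24, A = 3 216 mm², y = 168 mm, Ī = 154 368 mm⁴.
Bottom flange (beyond web): 134 × 24, A = 3 216 mm², y = 12 mm, Ī = 154 368 mm⁴.
By symmetry the centroid is at mid-height, ȳ = 90 mm.
Transfer each piece to the horizontal centroidal axis using Ī + A·d² with d = y − 90:
  web: d = 0 mm → contributes +2 916 000 mm⁴
  top flange (beyond web): d = 78 mm → contributes +19 720 512 mm⁴
  bottom flange (beyond web): d = -78 mm → contributes +19 720 512 mm⁴
Total I = 42 357 024 mm⁴.

I_xx ≈ 4.2357 × 10⁷ mm⁴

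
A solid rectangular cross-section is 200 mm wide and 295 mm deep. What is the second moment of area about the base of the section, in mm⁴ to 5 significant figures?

I_base ≈ 1.7115 × 10⁹ mm⁴

The section: 200 × 295, A = 59 000 mm², y = 147.5 mm, Ī = 427 872 917 mm⁴.
Transfer it to a horizontal axis along the bottom face using Ī + A·d² with d = y − 0:
  the section: d = 147.5 mm → contributes +1 711 491 667 mm⁴
Total I = 1 711 491 667 mm⁴.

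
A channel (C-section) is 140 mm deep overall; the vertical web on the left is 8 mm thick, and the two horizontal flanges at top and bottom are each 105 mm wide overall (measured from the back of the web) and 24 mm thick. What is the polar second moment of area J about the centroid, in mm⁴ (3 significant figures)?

J ≈ 2.39 × 10⁷ mm⁴

Split into non-overlapping primitives; take the origin at the lower-left of the bounding box.
Web: 8 × 140, A = 1 120 mm², y = 70 mm, Ī = 1 829 333 mm⁴.
Top flange (beyond web): 97 × 24, A = 2 328 mm², y = 128 mm, Ī = 111 744 mm⁴.
Bottom flange (beyond web): 97 × 24, A = 2 328 mm², y = 12 mm, Ī = 111 744 mm⁴.
By symmetry the centroid is at mid-height, ȳ = 70 mm.
Transfer each piece to the centroidal x-axis using Ī + A·d² with d = y − 70:
  web: d = 0 mm → contributes +1 829 333 mm⁴
  top flange (beyond web): d = 58 mm → contributes +7 943 136 mm⁴
  bottom flange (beyond web): d = -58 mm → contributes +7 943 136 mm⁴
Total I = 17 715 605 mm⁴.
For the y-axis: x̄ = 46.32 mm.
Repeating about the centroidal y-axis gives I_y = 6 145 078 mm⁴.
Polar second moment: J = I_x + I_y = 23 860 683 mm⁴.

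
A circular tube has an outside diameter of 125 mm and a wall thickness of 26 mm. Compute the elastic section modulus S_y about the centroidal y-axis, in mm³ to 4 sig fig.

Decompose the section into non-overlapping parts with the origin at the bottom-left of its bounding rectangle.
Outer circle: ⌀125, A = 12271.8 mm², x = 62.5 mm, Ī = 11 984 225 mm⁴.
Bore (subtracted): ⌀73, A = 4185.39 mm², x = 62.5 mm, Ī = 1 393 995 mm⁴.
By symmetry the centroid is at mid-width, x̄ = 62.5 mm.
All pieces are centred on the centroidal y-axis, so I = ΣĪ (holes subtracted) = 10 590 230 mm⁴.
Extreme fibre distance c = 62.5 mm; S = I/c = 169 444 mm³.

S_y ≈ 1.694 × 10⁵ mm³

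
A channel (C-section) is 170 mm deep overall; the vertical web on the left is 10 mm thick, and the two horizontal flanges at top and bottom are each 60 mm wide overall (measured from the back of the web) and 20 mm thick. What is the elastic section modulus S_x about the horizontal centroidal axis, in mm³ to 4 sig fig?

S_x ≈ 1.813 × 10⁵ mm³

Break the section into simple shapes (no overlaps), measuring from the bottom-left corner of the bounding box.
Web: 10 × 170, A = 1 700 mm², y = 85 mm, Ī = 4 094 167 mm⁴.
Top flange (beyond web): 50 × 20, A = 1 000 mm², y = 160 mm, Ī = 33333.3 mm⁴.
Bottom flange (beyond web): 50 × 20, A = 1 000 mm², y = 10 mm, Ī = 33333.3 mm⁴.
By symmetry the centroid is at mid-height, ȳ = 85 mm.
Transfer each piece to the horizontal centroidal axis using Ī + A·d² with d = y − 85:
  web: d = 0 mm → contributes +4 094 167 mm⁴
  top flange (beyond web): d = 75 mm → contributes +5 658 333 mm⁴
  bottom flange (beyond web): d = -75 mm → contributes +5 658 333 mm⁴
Total I = 15 410 833 mm⁴.
Extreme fibre distance c = 85 mm; S = I/c = 181 304 mm³.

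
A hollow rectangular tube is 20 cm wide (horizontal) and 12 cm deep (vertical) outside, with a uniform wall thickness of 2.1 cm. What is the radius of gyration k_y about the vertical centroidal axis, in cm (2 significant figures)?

Split into non-overlapping primitives; take the origin at the lower-left of the bounding box.
Outer rectangle: 20 × 12, A = 240 cm², x = 10 cm, Ī = 8 000 cm⁴.
Inner void (subtracted): 15.8 × 7.8, A = 123.2 cm², x = 10 cm, Ī = 2 564 cm⁴.
By symmetry the centroid is at mid-width, x̄ = 10 cm.
All pieces are centred on the vertical centroidal axis, so I = ΣĪ (holes subtracted) = 5 436 cm⁴.
Radius of gyration: k = √(I/A) = √(5 436 / 116.8) = 6.823 cm.

k_y ≈ 6.8 cm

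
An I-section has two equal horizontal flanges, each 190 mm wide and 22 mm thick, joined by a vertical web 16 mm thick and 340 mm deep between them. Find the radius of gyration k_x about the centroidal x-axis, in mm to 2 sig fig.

Decompose the section into non-overlapping parts with the origin at the bottom-left of its bounding rectangle.
Bottom flange: 190 × 22, A = 4 180 mm², y = 11 mm, Ī = 168 593 mm⁴.
Web: 16 × 340, A = 5 440 mm², y = 192 mm, Ī = 52 405 333 mm⁴.
Top flange: 190 × 22, A = 4 180 mm², y = 373 mm, Ī = 168 593 mm⁴.
By symmetry the centroid is at mid-height, ȳ = 192 mm.
Transfer each piece to the centroidal x-axis using Ī + A·d² with d = y − 192:
  bottom flange: d = -181 mm → contributes +137 109 573 mm⁴
  web: d = 0 mm → contributes +52 405 333 mm⁴
  top flange: d = 181 mm → contributes +137 109 573 mm⁴
Total I = 326 624 480 mm⁴.
Radius of gyration: k = √(I/A) = √(326 624 480 / 13 800) = 153.8 mm.

k_x ≈ 150 mm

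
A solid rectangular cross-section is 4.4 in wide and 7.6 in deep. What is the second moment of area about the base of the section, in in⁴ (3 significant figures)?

The section: 4.4 × 7.6, A = 33.44 in², y = 3.8 in, Ī = 160.96 in⁴.
Transfer it to the base of the section using Ī + A·d² with d = y − 0:
  the section: d = 3.8 in → contributes +643.83 in⁴
Total I = 643.83 in⁴.

I_base ≈ 644 in⁴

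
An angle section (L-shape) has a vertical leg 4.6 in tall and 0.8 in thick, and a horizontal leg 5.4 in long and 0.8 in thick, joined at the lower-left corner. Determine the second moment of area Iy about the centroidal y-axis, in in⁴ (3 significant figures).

Decompose the section into non-overlapping parts with the origin at the bottom-left of its bounding rectangle.
Vertical leg: 0.8 × 4.6, A = 3.68 in², x = 0.4 in, Ī = 0.19627 in⁴.
Horizontal leg (remainder): 4.6 × 0.8, A = 3.68 in², x = 3.1 in, Ī = 6.4891 in⁴.
Centroid: x̄ = ΣA·x / ΣA = 1.75 in.
Transfer each piece to the centroidal y-axis using Ī + A·d² with d = x − 1.75:
  vertical leg: d = -1.35 in → contributes +6.9031 in⁴
  horizontal leg (remainder): d = 1.35 in → contributes +13.196 in⁴
Total I = 20.099 in⁴.

Iy ≈ 20.1 in⁴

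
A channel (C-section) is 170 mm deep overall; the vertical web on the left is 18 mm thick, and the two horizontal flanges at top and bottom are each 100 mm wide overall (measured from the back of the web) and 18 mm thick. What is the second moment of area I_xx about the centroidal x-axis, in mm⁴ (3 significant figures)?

Split into non-overlapping primitives; take the origin at the lower-left of the bounding box.
Web: 18 × 170, A = 3 060 mm², y = 85 mm, Ī = 7 369 500 mm⁴.
Top flange (beyond web): 82 × 18, A = 1 476 mm², y = 161 mm, Ī = 39 852 mm⁴.
Bottom flange (beyond web): 82 × 18, A = 1 476 mm², y = 9 mm, Ī = 39 852 mm⁴.
By symmetry the centroid is at mid-height, ȳ = 85 mm.
Transfer each piece to the centroidal x-axis using Ī + A·d² with d = y − 85:
  web: d = 0 mm → contributes +7 369 500 mm⁴
  top flange (beyond web): d = 76 mm → contributes +8 565 228 mm⁴
  bottom flange (beyond web): d = -76 mm → contributes +8 565 228 mm⁴
Total I = 24 499 956 mm⁴.

I_xx ≈ 2.45 × 10⁷ mm⁴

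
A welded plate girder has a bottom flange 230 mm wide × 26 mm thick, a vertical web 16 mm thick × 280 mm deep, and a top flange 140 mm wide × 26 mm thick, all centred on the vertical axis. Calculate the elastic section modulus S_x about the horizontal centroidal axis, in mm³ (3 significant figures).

S_x ≈ 1.28 × 10⁶ mm³

Break the section into simple shapes (no overlaps), measuring from the bottom-left corner of the bounding box.
Bottom plate: 230 × 26, A = 5 980 mm², y = 13 mm, Ī = 336 873 mm⁴.
Web plate: 16 × 280, A = 4 480 mm², y = 166 mm, Ī = 29 269 333 mm⁴.
Top plate: 140 × 26, A = 3 640 mm², y = 319 mm, Ī = 205 053 mm⁴.
Centroid: ȳ = ΣA·y / ΣA = 140.61 mm.
Transfer each piece to the horizontal centroidal axis using Ī + A·d² with d = y − 140.61:
  bottom plate: d = -127.61 mm → contributes +97 714 787 mm⁴
  web plate: d = 25.391 mm → contributes +32 157 714 mm⁴
  top plate: d = 178.39 mm → contributes +116 042 679 mm⁴
Total I = 245 915 179 mm⁴.
Extreme fibre distance c = 191.39 mm; S = I/c = 1 284 880 mm³.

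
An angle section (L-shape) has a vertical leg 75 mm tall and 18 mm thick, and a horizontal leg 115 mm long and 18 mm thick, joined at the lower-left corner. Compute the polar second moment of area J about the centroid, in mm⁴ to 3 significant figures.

Break the section into simple shapes (no overlaps), measuring from the bottom-left corner of the bounding box.
Vertical leg: 18 × 75, A = 1 350 mm², y = 37.5 mm, Ī = 632 813 mm⁴.
Horizontal leg (remainder): 97 × 18, A = 1 746 mm², y = 9 mm, Ī = 47 142 mm⁴.
Centroid: ȳ = ΣA·y / ΣA = 21.427 mm.
Transfer each piece to the centroidal x-axis using Ī + A·d² with d = y − 21.427:
  vertical leg: d = 16.073 mm → contributes +981 559 mm⁴
  horizontal leg (remainder): d = -12.427 mm → contributes +316 791 mm⁴
Total I = 1 298 351 mm⁴.
For the y-axis: x̄ = 41.427 mm.
Repeating about the centroidal y-axis gives I_y = 3 922 631 mm⁴.
Polar second moment: J = I_x + I_y = 5 220 981 mm⁴.

J ≈ 5.22 × 10⁶ mm⁴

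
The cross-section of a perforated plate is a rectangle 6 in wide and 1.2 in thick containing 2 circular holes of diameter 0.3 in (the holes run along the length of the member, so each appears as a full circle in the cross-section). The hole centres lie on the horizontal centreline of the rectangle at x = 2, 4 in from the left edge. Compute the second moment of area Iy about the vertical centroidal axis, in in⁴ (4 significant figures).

Split into non-overlapping primitives; take the origin at the lower-left of the bounding box.
Plate: 6 × 1.2, A = 7.2 in², x = 3 in, Ī = 21.6 in⁴.
Hole 1 (subtracted): ⌀0.3, A = 0.0706858 in², x = 2 in, Ī = 0.000397608 in⁴.
Hole 2 (subtracted): ⌀0.3, A = 0.0706858 in², x = 4 in, Ī = 0.000397608 in⁴.
By symmetry the centroid is at mid-width, x̄ = 3 in.
Transfer each piece to the vertical centroidal axis using Ī + A·d² with d = x − 3:
  plate: d = 0 in → contributes +21.6 in⁴
  hole 1: d = -1 in → contributes −0.0710834 in⁴
  hole 2: d = 1 in → contributes −0.0710834 in⁴
Total I = 21.4578 in⁴.

Iy ≈ 21.46 in⁴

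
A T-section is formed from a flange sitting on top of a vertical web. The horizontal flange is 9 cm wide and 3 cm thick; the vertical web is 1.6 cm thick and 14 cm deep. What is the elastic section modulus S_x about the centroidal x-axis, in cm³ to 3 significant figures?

S_x ≈ 109 cm³

Break the section into simple shapes (no overlaps), measuring from the bottom-left corner of the bounding box.
Flange: 9 × 3, A = 27 cm², y = 15.5 cm, Ī = 20.25 cm⁴.
Web: 1.6 × 14, A = 22.4 cm², y = 7 cm, Ī = 365.87 cm⁴.
Centroid: ȳ = ΣA·y / ΣA = 11.646 cm.
Transfer each piece to the centroidal x-axis using Ī + A·d² with d = y − 11.646:
  flange: d = 3.8543 cm → contributes +421.34 cm⁴
  web: d = -4.6457 cm → contributes +849.33 cm⁴
Total I = 1270.7 cm⁴.
Extreme fibre distance c = 11.646 cm; S = I/c = 109.11 cm³.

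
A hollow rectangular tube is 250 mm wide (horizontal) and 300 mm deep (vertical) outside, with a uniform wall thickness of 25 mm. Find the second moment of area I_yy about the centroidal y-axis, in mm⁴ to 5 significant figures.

I_yy ≈ 2.2396 × 10⁸ mm⁴

Treat the section as a set of non-overlapping primitives; coordinates are from the bounding-box lower-left.
Outer rectangle: 250 × 300, A = 75 000 mm², x = 125 mm, Ī = 390 625 000 mm⁴.
Inner void (subtracted): 200 × 250, A = 50 000 mm², x = 125 mm, Ī = 166 666 667 mm⁴.
By symmetry the centroid is at mid-width, x̄ = 125 mm.
All pieces are centred on the centroidal y-axis, so I = ΣĪ (holes subtracted) = 223 958 333 mm⁴.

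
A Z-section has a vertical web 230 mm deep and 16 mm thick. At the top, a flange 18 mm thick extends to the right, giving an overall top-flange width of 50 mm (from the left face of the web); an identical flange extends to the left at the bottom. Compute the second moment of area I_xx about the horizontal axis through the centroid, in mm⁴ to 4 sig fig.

Decompose the section into non-overlapping parts with the origin at the bottom-left of its bounding rectangle.
Web: 16 × 230, A = 3 680 mm², y = 115 mm, Ī = 16 222 667 mm⁴.
Top flange (beyond web): 34 × 18, A = 612 mm², y = 221 mm, Ī = 16 524 mm⁴.
Bottom flange (beyond web): 34 × 18, A = 612 mm², y = 9 mm, Ī = 16 524 mm⁴.
Centroid: ȳ = ΣA·y / ΣA = 115 mm.
Transfer each piece to the horizontal axis through the centroid using Ī + A·d² with d = y − 115:
  web: d = 0 mm → contributes +16 222 667 mm⁴
  top flange (beyond web): d = 106 mm → contributes +6 892 956 mm⁴
  bottom flange (beyond web): d = -106 mm → contributes +6 892 956 mm⁴
Total I = 30 008 579 mm⁴.

I_xx ≈ 3.001 × 10⁷ mm⁴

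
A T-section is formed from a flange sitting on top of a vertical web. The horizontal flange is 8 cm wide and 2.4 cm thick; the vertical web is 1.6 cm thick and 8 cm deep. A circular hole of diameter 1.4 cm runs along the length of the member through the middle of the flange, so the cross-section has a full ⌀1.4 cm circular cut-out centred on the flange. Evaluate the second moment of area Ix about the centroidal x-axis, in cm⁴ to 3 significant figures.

Ix ≈ 278 cm⁴

Treat the section as a set of non-overlapping primitives; coordinates are from the bounding-box lower-left.
Flange: 8 × 2.4, A = 19.2 cm², y = 9.2 cm, Ī = 9.216 cm⁴.
Web: 1.6 × 8, A = 12.8 cm², y = 4 cm, Ī = 68.267 cm⁴.
Hole (subtracted): ⌀1.4, A = 1.5394 cm², y = 9.2 cm, Ī = 0.18857 cm⁴.
Centroid: ȳ = ΣA·y / ΣA = 7.0149 cm.
Transfer each piece to the centroidal x-axis using Ī + A·d² with d = y − 7.0149:
  flange: d = 2.1851 cm → contributes +100.89 cm⁴
  web: d = -3.0149 cm → contributes +184.61 cm⁴
  hole: d = 2.1851 cm → contributes −7.5387 cm⁴
Total I = 277.96 cm⁴.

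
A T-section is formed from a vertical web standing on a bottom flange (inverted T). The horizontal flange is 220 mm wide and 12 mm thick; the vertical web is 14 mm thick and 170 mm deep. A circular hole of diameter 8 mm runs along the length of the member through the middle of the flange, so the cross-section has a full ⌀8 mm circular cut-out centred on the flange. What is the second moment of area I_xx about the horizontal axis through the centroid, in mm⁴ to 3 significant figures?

Treat the section as a set of non-overlapping primitives; coordinates are from the bounding-box lower-left.
Flange: 220 × 12, A = 2 640 mm², y = 6 mm, Ī = 31 680 mm⁴.
Web: 14 × 170, A = 2 380 mm², y = 97 mm, Ī = 5 731 833 mm⁴.
Hole (subtracted): ⌀8, A = 50.265 mm², y = 6 mm, Ī = 201.06 mm⁴.
Centroid: ȳ = ΣA·y / ΣA = 49.58 mm.
Transfer each piece to the horizontal axis through the centroid using Ī + A·d² with d = y − 49.58:
  flange: d = -43.58 mm → contributes +5 045 564 mm⁴
  web: d = 47.42 mm → contributes +11 083 682 mm⁴
  hole: d = -43.58 mm → contributes −95 665 mm⁴
Total I = 16 033 581 mm⁴.

I_xx ≈ 1.60 × 10⁷ mm⁴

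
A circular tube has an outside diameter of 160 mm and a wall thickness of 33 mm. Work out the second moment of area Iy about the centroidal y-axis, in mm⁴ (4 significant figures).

Decompose the section into non-overlapping parts with the origin at the bottom-left of its bounding rectangle.
Outer circle: ⌀160, A = 20106.2 mm², x = 80 mm, Ī = 32 169 909 mm⁴.
Bore (subtracted): ⌀94, A = 6939.78 mm², x = 80 mm, Ī = 3 832 492 mm⁴.
By symmetry the centroid is at mid-width, x̄ = 80 mm.
All pieces are centred on the centroidal y-axis, so I = ΣĪ (holes subtracted) = 28 337 416 mm⁴.

Iy ≈ 2.834 × 10⁷ mm⁴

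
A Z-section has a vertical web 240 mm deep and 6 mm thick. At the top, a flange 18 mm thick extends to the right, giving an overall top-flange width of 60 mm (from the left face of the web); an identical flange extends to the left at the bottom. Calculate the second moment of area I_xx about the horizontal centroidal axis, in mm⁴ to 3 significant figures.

Split into non-overlapping primitives; take the origin at the lower-left of the bounding box.
Web: 6 × 240, A = 1 440 mm², y = 120 mm, Ī = 6 912 000 mm⁴.
Top flange (beyond web): 54 × 18, A = 972 mm², y = 231 mm, Ī = 26 244 mm⁴.
Bottom flange (beyond web): 54 × 18, A = 972 mm², y = 9 mm, Ī = 26 244 mm⁴.
Centroid: ȳ = ΣA·y / ΣA = 120 mm.
Transfer each piece to the horizontal centroidal axis using Ī + A·d² with d = y − 120:
  web: d = 0 mm → contributes +6 912 000 mm⁴
  top flange (beyond web): d = 111 mm → contributes +12 002 256 mm⁴
  bottom flange (beyond web): d = -111 mm → contributes +12 002 256 mm⁴
Total I = 30 916 512 mm⁴.

I_xx ≈ 3.09 × 10⁷ mm⁴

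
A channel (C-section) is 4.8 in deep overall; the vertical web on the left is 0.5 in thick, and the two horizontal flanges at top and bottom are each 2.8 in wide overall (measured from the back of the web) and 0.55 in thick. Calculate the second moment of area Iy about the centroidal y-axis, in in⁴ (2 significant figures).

Iy ≈ 3.6 in⁴

Split into non-overlapping primitives; take the origin at the lower-left of the bounding box.
Web: 0.5 × 4.8, A = 2.4 in², x = 0.25 in, Ī = 0.05 in⁴.
Top flange (beyond web): 2.3 × 0.55, A = 1.265 in², x = 1.65 in, Ī = 0.5577 in⁴.
Bottom flange (beyond web): 2.3 × 0.55, A = 1.265 in², x = 1.65 in, Ī = 0.5577 in⁴.
Centroid: x̄ = ΣA·x / ΣA = 0.9685 in.
Transfer each piece to the centroidal y-axis using Ī + A·d² with d = x − 0.9685:
  web: d = -0.7185 in → contributes +1.289 in⁴
  top flange (beyond web): d = 0.6815 in → contributes +1.145 in⁴
  bottom flange (beyond web): d = 0.6815 in → contributes +1.145 in⁴
Total I = 3.579 in⁴.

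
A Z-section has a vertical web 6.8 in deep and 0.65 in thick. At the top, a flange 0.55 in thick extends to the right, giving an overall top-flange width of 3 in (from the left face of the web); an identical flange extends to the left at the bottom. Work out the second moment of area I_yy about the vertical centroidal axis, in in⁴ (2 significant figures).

I_yy ≈ 7.2 in⁴

Treat the section as a set of non-overlapping primitives; coordinates are from the bounding-box lower-left.
Web: 0.65 × 6.8, A = 4.42 in², x = 2.675 in, Ī = 0.1556 in⁴.
Top flange (beyond web): 2.35 × 0.55, A = 1.293 in², x = 4.175 in, Ī = 0.5948 in⁴.
Bottom flange (beyond web): 2.35 × 0.55, A = 1.293 in², x = 1.175 in, Ī = 0.5948 in⁴.
Centroid: x̄ = ΣA·x / ΣA = 2.675 in.
Transfer each piece to the vertical centroidal axis using Ī + A·d² with d = x − 2.675:
  web: d = 0 in → contributes +0.1556 in⁴
  top flange (beyond web): d = 1.5 in → contributes +3.503 in⁴
  bottom flange (beyond web): d = -1.5 in → contributes +3.503 in⁴
Total I = 7.162 in⁴.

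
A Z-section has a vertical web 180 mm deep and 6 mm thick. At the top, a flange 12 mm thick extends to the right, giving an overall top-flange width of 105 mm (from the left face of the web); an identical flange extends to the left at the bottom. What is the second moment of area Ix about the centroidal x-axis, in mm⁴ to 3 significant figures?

Treat the section as a set of non-overlapping primitives; coordinates are from the bounding-box lower-left.
Web: 6 × 180, A = 1 080 mm², y = 90 mm, Ī = 2 916 000 mm⁴.
Top flange (beyond web): 99 × 12, A = 1 188 mm², y = 174 mm, Ī = 14 256 mm⁴.
Bottom flange (beyond web): 99 × 12, A = 1 188 mm², y = 6 mm, Ī = 14 256 mm⁴.
Centroid: ȳ = ΣA·y / ΣA = 90 mm.
Transfer each piece to the centroidal x-axis using Ī + A·d² with d = y − 90:
  web: d = 0 mm → contributes +2 916 000 mm⁴
  top flange (beyond web): d = 84 mm → contributes +8 396 784 mm⁴
  bottom flange (beyond web): d = -84 mm → contributes +8 396 784 mm⁴
Total I = 19 709 568 mm⁴.

Ix ≈ 1.97 × 10⁷ mm⁴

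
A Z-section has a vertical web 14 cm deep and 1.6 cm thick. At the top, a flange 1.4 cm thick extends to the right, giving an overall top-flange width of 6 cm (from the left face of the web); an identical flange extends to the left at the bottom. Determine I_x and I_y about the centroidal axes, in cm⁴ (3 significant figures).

Treat the section as a set of non-overlapping primitives; coordinates are from the bounding-box lower-left.
Web: 1.6 × 14, A = 22.4 cm², y = 7 cm, Ī = 365.87 cm⁴.
Top flange (beyond web): 4.4 × 1.4, A = 6.16 cm², y = 13.3 cm, Ī = 1.0061 cm⁴.
Bottom flange (beyond web): 4.4 × 1.4, A = 6.16 cm², y = 0.7 cm, Ī = 1.0061 cm⁴.
Centroid: ȳ = ΣA·y / ΣA = 7 cm.
Transfer each piece to the centroidal x-axis using Ī + A·d² with d = y − 7:
  web: d = 0 cm → contributes +365.87 cm⁴
  top flange (beyond web): d = 6.3 cm → contributes +245.5 cm⁴
  bottom flange (beyond web): d = -6.3 cm → contributes +245.5 cm⁴
Total I = 856.86 cm⁴.
For the y-axis: x̄ = 5.2 cm.
Repeating about the centroidal y-axis gives I_y = 135.53 cm⁴.

I_x ≈ 857 cm⁴, I_y ≈ 136 cm⁴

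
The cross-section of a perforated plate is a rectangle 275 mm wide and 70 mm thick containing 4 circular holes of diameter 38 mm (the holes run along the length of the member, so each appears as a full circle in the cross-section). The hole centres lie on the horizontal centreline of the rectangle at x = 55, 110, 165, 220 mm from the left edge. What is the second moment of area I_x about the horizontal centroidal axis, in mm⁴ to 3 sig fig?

Decompose the section into non-overlapping parts with the origin at the bottom-left of its bounding rectangle.
Plate: 275 × 70, A = 19 250 mm², y = 35 mm, Ī = 7 860 417 mm⁴.
Hole 1 (subtracted): ⌀38, A = 1134.1 mm², y = 35 mm, Ī = 102 354 mm⁴.
Hole 2 (subtracted): ⌀38, A = 1134.1 mm², y = 35 mm, Ī = 102 354 mm⁴.
Hole 3 (subtracted): ⌀38, A = 1134.1 mm², y = 35 mm, Ī = 102 354 mm⁴.
Hole 4 (subtracted): ⌀38, A = 1134.1 mm², y = 35 mm, Ī = 102 354 mm⁴.
By symmetry the centroid is at mid-height, ȳ = 35 mm.
All pieces are centred on the horizontal centroidal axis, so I = ΣĪ (holes subtracted) = 7 451 001 mm⁴.

I_x ≈ 7.45 × 10⁶ mm⁴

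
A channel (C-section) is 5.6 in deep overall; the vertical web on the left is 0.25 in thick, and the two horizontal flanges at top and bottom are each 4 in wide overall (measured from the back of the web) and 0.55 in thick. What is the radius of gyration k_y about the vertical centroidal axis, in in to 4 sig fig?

Treat the section as a set of non-overlapping primitives; coordinates are from the bounding-box lower-left.
Web: 0.25 × 5.6, A = 1.4 in², x = 0.125 in, Ī = 0.00729167 in⁴.
Top flange (beyond web): 3.75 × 0.55, A = 2.0625 in², x = 2.125 in, Ī = 2.41699 in⁴.
Bottom flange (beyond web): 3.75 × 0.55, A = 2.0625 in², x = 2.125 in, Ī = 2.41699 in⁴.
Centroid: x̄ = ΣA·x / ΣA = 1.61821 in.
Transfer each piece to the vertical centroidal axis using Ī + A·d² with d = x − 1.61821:
  web: d = -1.49321 in → contributes +3.12885 in⁴
  top flange (beyond web): d = 0.506787 in → contributes +2.94671 in⁴
  bottom flange (beyond web): d = 0.506787 in → contributes +2.94671 in⁴
Total I = 9.02227 in⁴.
Radius of gyration: k = √(I/A) = √(9.02227 / 5.525) = 1.27789 in.

k_y ≈ 1.278 in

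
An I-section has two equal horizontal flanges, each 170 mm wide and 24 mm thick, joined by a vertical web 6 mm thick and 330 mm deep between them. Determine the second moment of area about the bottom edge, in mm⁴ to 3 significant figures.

I_base ≈ 6.36 × 10⁸ mm⁴

Break the section into simple shapes (no overlaps), measuring from the bottom-left corner of the bounding box.
Bottom flange: 170 × 24, A = 4 080 mm², y = 12 mm, Ī = 195 840 mm⁴.
Web: 6 × 330, A = 1 980 mm², y = 189 mm, Ī = 17 968 500 mm⁴.
Top flange: 170 × 24, A = 4 080 mm², y = 366 mm, Ī = 195 840 mm⁴.
Transfer each piece to the bottom edge using Ī + A·d² with d = y − 0:
  bottom flange: d = 12 mm → contributes +783 360 mm⁴
  web: d = 189 mm → contributes +88 696 080 mm⁴
  top flange: d = 366 mm → contributes +546 736 320 mm⁴
Total I = 636 215 760 mm⁴.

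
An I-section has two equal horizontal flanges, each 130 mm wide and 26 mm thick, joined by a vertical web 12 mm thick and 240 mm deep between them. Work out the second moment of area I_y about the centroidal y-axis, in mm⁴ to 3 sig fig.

I_y ≈ 9.55 × 10⁶ mm⁴

Decompose the section into non-overlapping parts with the origin at the bottom-left of its bounding rectangle.
Bottom flange: 130 × 26, A = 3 380 mm², x = 65 mm, Ī = 4 760 167 mm⁴.
Web: 12 × 240, A = 2 880 mm², x = 65 mm, Ī = 34 560 mm⁴.
Top flange: 130 × 26, A = 3 380 mm², x = 65 mm, Ī = 4 760 167 mm⁴.
By symmetry the centroid is at mid-width, x̄ = 65 mm.
All pieces are centred on the centroidal y-axis, so I = ΣĪ = 9 554 893 mm⁴.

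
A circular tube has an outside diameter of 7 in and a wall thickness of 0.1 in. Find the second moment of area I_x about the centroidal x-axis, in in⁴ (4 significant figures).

I_x ≈ 12.90 in⁴

Decompose the section into non-overlapping parts with the origin at the bottom-left of its bounding rectangle.
Outer circle: ⌀7, A = 38.4845 in², y = 3.5 in, Ī = 117.859 in⁴.
Bore (subtracted): ⌀6.8, A = 36.3168 in², y = 3.5 in, Ī = 104.956 in⁴.
By symmetry the centroid is at mid-height, ȳ = 3.5 in.
All pieces are centred on the centroidal x-axis, so I = ΣĪ (holes subtracted) = 12.9032 in⁴.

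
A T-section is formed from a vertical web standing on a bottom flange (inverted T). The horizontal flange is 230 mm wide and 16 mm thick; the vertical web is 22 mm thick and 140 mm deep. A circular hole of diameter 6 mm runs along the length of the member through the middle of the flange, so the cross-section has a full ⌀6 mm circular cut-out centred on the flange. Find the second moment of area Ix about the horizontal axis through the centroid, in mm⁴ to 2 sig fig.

Ix ≈ 1.5 × 10⁷ mm⁴

Treat the section as a set of non-overlapping primitives; coordinates are from the bounding-box lower-left.
Flange: 230 × 16, A = 3 680 mm², y = 8 mm, Ī = 78 507 mm⁴.
Web: 22 × 140, A = 3 080 mm², y = 86 mm, Ī = 5 030 667 mm⁴.
Hole (subtracted): ⌀6, A = 28.27 mm², y = 8 mm, Ī = 63.62 mm⁴.
Centroid: ȳ = ΣA·y / ΣA = 43.69 mm.
Transfer each piece to the horizontal axis through the centroid using Ī + A·d² with d = y − 43.69:
  flange: d = -35.69 mm → contributes +4 765 406 mm⁴
  web: d = 42.31 mm → contributes +10 544 878 mm⁴
  hole: d = -35.69 mm → contributes −36 074 mm⁴
Total I = 15 274 210 mm⁴.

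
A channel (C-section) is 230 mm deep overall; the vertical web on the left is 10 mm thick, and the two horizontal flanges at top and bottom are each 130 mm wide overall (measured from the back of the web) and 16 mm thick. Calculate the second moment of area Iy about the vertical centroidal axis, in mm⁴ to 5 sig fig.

Iy ≈ 1.0705 × 10⁷ mm⁴

Decompose the section into non-overlapping parts with the origin at the bottom-left of its bounding rectangle.
Web: 10 × 230, A = 2 300 mm², x = 5 mm, Ī = 19166.67 mm⁴.
Top flange (beyond web): 120 × 16, A = 1 920 mm², x = 70 mm, Ī = 2 304 000 mm⁴.
Bottom flange (beyond web): 120 × 16, A = 1 920 mm², x = 70 mm, Ī = 2 304 000 mm⁴.
Centroid: x̄ = ΣA·x / ΣA = 45.65147 mm.
Transfer each piece to the vertical centroidal axis using Ī + A·d² with d = x − 45.65147:
  web: d = -40.65147 mm → contributes +3 820 013 mm⁴
  top flange (beyond web): d = 24.34853 mm → contributes +3 442 274 mm⁴
  bottom flange (beyond web): d = 24.34853 mm → contributes +3 442 274 mm⁴
Total I = 10 704 561 mm⁴.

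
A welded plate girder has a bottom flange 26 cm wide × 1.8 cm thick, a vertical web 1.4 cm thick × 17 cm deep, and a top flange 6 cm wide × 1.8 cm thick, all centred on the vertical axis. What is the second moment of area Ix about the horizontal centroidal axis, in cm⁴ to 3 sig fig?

Split into non-overlapping primitives; take the origin at the lower-left of the bounding box.
Bottom plate: 26 × 1.8, A = 46.8 cm², y = 0.9 cm, Ī = 12.636 cm⁴.
Web plate: 1.4 × 17, A = 23.8 cm², y = 10.3 cm, Ī = 573.18 cm⁴.
Top plate: 6 × 1.8, A = 10.8 cm², y = 19.7 cm, Ī = 2.916 cm⁴.
Centroid: ȳ = ΣA·y / ΣA = 6.1428 cm.
Transfer each piece to the horizontal centroidal axis using Ī + A·d² with d = y − 6.1428:
  bottom plate: d = -5.2428 cm → contributes +1 299 cm⁴
  web plate: d = 4.1572 cm → contributes +984.51 cm⁴
  top plate: d = 13.557 cm → contributes +1987.9 cm⁴
Total I = 4271.5 cm⁴.

Ix ≈ 4270 cm⁴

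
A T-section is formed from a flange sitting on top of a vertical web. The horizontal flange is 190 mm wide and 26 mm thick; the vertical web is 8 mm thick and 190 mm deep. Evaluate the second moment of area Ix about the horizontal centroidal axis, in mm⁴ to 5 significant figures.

Decompose the section into non-overlapping parts with the origin at the bottom-left of its bounding rectangle.
Flange: 190 × 26, A = 4 940 mm², y = 203 mm, Ī = 278286.7 mm⁴.
Web: 8 × 190, A = 1 520 mm², y = 95 mm, Ī = 4 572 667 mm⁴.
Centroid: ȳ = ΣA·y / ΣA = 177.5882 mm.
Transfer each piece to the horizontal centroidal axis using Ī + A·d² with d = y − 177.5882:
  flange: d = 25.41176 mm → contributes +3 468 330 mm⁴
  web: d = -82.58824 mm → contributes +14 940 308 mm⁴
Total I = 18 408 638 mm⁴.

Ix ≈ 1.8409 × 10⁷ mm⁴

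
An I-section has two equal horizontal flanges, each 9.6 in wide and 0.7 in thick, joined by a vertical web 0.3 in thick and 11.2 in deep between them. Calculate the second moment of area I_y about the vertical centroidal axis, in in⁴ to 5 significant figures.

I_y ≈ 103.24 in⁴

Break the section into simple shapes (no overlaps), measuring from the bottom-left corner of the bounding box.
Bottom flange: 9.6 × 0.7, A = 6.72 in², x = 4.8 in, Ī = 51.6096 in⁴.
Web: 0.3 × 11.2, A = 3.36 in², x = 4.8 in, Ī = 0.0252 in⁴.
Top flange: 9.6 × 0.7, A = 6.72 in², x = 4.8 in, Ī = 51.6096 in⁴.
By symmetry the centroid is at mid-width, x̄ = 4.8 in.
All pieces are centred on the vertical centroidal axis, so I = ΣĪ = 103.2444 in⁴.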